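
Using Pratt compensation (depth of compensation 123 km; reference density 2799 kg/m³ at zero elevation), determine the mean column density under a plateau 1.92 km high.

Pratt balance: ρ_ref D = ρ (D + h).
ρ = ρ_ref D/(D + h) = 2799 × 123 km/(123 km + 1.92 km) = 2760 kg/m³.

2760 kg/m³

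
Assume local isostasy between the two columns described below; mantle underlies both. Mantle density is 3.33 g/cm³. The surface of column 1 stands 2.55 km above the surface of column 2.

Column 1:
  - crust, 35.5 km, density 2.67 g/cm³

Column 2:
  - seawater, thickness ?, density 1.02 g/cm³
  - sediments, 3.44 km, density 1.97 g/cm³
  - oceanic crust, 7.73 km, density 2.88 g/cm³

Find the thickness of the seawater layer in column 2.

Take the compensation level at the base of the deeper column (depth z_c below the surface of column 1) and equate Σ ρ_i t_i down to z_c; mantle fills any gap and the z_c terms cancel.
Column 1: 35.5×2.67 + (z_c − 35.5)×3.33
Column 2: 2.55×0 + x×1.02 + 3.44×1.97 + 7.73×2.88 + (z_c − 2.55 − 11.17 − x)×3.33
The z_c×3.33 term appears on both sides and cancels. Collect the known terms of each column as K = Σ(ρt)_known − 3.33 × (depth of known layers): K_1 = 94.785 − 3.33×35.5 = −23.43; K_2 = 29.0392 − 3.33×(2.55 + 11.17) = −16.6484.
Balance: K_1 = K_2 − x×(3.33 − 1.02), so x = (K_2 − K_1)/(3.33 − 1.02) = 6.7816/2.31 = 2.94 km.

2.94 km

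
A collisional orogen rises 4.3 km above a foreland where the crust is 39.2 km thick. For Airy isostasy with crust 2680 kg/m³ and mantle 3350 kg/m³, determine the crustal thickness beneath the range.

Root depth r = h ρ_c / (ρ_m − ρ_c) = 4.3 km × 2680 / 670 = 17.2 km.
Total thickness = T + h + r = 39.2 km + 4.3 km + 17.2 km = 60.7 km.

60.7 km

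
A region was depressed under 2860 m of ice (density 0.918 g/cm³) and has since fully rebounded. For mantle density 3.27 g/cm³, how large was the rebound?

Removing the load lets mantle flow back in; uplift u satisfies ρ_ice t = ρ_m u.
u = t ρ_ice/ρ_m = 2860 m × 0.918/3.27 = 803 m.

803 m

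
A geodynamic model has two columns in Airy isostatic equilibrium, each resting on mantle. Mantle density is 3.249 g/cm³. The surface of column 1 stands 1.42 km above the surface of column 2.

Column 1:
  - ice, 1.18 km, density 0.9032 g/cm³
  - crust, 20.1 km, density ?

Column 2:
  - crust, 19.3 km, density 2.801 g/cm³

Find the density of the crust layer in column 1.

2.73 g/cm³

Take the compensation level at the base of the deeper column (depth z_c below the surface of column 1) and equate Σ ρ_i t_i down to z_c; mantle fills any gap and the z_c terms cancel.
Column 1: 1.18×0.9032 + 20.1×ρ + (z_c − 21.28)×3.249
Column 2: 1.42×0 + 19.3×2.801 + (z_c − 1.42 − 19.3)×3.249
The z_c×3.249 term appears on both sides and cancels. Collect the known terms of each column as K = Σ(ρt)_known − 3.249 × (depth of known layers): K_1 = 1.065776 − 3.249×21.28 = −68.072944; K_2 = 54.0593 − 3.249×(1.42 + 19.3) = −13.25998.
Balance: K_1 + 20.1×ρ = K_2, so ρ = (K_2 − K_1)/20.1 = 54.813/20.1 = 2.73 g/cm³.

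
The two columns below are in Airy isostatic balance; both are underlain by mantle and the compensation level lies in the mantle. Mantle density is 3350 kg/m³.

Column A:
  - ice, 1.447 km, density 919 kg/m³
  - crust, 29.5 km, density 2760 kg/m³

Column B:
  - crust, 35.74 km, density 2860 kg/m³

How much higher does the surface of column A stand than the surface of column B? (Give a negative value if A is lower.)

1.02 km

For any compensation level in the mantle, the mantle terms cancel and isostasy reduces to e = (Σt_A − Σt_B) − (Σ(ρt)_A − Σ(ρt)_B) / ρ_m.
Σt_A = 30.947 km; Σt_B = 35.74 km; Σ(ρt)_A = 82749.793; Σ(ρt)_B = 102216.4 (in km·kg/m³).
e = (30.947 − 35.74) − (82749.793 − 102216.4) / 3350 = 1.02 km.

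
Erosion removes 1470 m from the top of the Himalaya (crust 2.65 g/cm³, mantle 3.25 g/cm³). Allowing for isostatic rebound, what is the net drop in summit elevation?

Rebound u = e ρ_c/ρ_m = 1470 m × 2.65/3.25 = 1199 m.
Net surface drop = e − u = 1470 m − 1199 m = e (ρ_m − ρ_c)/ρ_m = 271 m.

271 m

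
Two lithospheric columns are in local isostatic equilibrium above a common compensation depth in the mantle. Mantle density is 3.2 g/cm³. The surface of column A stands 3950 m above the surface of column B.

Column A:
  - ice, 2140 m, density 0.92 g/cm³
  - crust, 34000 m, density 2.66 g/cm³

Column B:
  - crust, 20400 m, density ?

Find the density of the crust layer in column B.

2.68 g/cm³

Take the compensation level at the base of the deeper column (depth z_c below the surface of column A) and equate Σ ρ_i t_i down to z_c; mantle fills any gap and the z_c terms cancel.
Column A: 2140×0.92 + 34000×2.66 + (z_c − 36140)×3.2
Column B: 3950×0 + 20400×ρ + (z_c − 3950 − 20400)×3.2
The z_c×3.2 term appears on both sides and cancels. Collect the known terms of each column as K = Σ(ρt)_known − 3.2 × (depth of known layers): K_A = 92408.8 − 3.2×36140 = −23239.2; K_B = 0 − 3.2×(3950 + 20400) = −77920.
Balance: K_A = K_B + 20400×ρ, so ρ = (K_A − K_B)/20400 = 54680.8/20400 = 2.68 g/cm³.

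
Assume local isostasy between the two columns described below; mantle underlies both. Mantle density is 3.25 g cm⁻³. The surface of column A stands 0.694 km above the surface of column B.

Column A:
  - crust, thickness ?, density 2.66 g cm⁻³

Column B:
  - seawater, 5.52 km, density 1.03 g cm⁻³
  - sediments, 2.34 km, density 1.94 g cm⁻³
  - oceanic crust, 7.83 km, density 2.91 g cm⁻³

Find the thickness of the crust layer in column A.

34.3 km

Take the compensation level at the base of the deeper column (depth z_c below the surface of column A) and equate Σ ρ_i t_i down to z_c; mantle fills any gap and the z_c terms cancel.
Column A: x×2.66 + (z_c − 0 − x)×3.25
Column B: 0.694×0 + 5.52×1.03 + 2.34×1.94 + 7.83×2.91 + (z_c − 0.694 − 15.69)×3.25
The z_c×3.25 term appears on both sides and cancels. Collect the known terms of each column as K = Σ(ρt)_known − 3.25 × (depth of known layers): K_A = 0 − 3.25×0 = 0; K_B = 33.0105 − 3.25×(0.694 + 15.69) = −20.2375.
Balance: K_A − x×(3.25 − 2.66) = K_B, so x = (K_A − K_B)/(3.25 − 2.66) = 20.2375/0.59 = 34.3 km.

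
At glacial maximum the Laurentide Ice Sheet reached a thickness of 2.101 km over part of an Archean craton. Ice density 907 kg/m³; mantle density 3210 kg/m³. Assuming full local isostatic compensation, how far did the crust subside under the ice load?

For local isostatic compensation: the ice load ρ_ice t is balanced by mantle displaced below, ρ_m s.
s = t ρ_ice / ρ_m = 2.101 km × 907/3210 = 0.594 km.

0.594 km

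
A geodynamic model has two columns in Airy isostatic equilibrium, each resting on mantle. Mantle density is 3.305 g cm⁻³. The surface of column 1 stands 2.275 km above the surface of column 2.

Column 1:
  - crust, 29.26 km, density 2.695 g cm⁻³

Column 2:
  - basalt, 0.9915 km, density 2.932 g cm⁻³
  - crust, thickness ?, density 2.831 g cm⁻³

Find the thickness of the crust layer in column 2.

Take the compensation level at the base of the deeper column (depth z_c below the surface of column 1) and equate Σ ρ_i t_i down to z_c; mantle fills any gap and the z_c terms cancel.
Column 1: 29.26×2.695 + (z_c − 29.26)×3.305
Column 2: 2.275×0 + 0.9915×2.932 + x×2.831 + (z_c − 2.275 − 0.9915 − x)×3.305
The z_c×3.305 term appears on both sides and cancels. Collect the known terms of each column as K = Σ(ρt)_known − 3.305 × (depth of known layers): K_1 = 78.8557 − 3.305×29.26 = −17.8486; K_2 = 2.907078 − 3.305×(2.275 + 0.9915) = −7.8887045.
Balance: K_1 = K_2 − x×(3.305 − 2.831), so x = (K_2 − K_1)/(3.305 − 2.831) = 9.9599/0.474 = 21 km.

21 km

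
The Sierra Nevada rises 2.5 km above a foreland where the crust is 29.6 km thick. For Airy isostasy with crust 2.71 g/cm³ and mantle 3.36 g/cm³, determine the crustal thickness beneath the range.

Root depth r = h ρ_c / (ρ_m − ρ_c) = 2.5 km × 2.71 / 0.65 = 10.42 km.
Total thickness = T + h + r = 29.6 km + 2.5 km + 10.42 km = 42.5 km.

42.5 km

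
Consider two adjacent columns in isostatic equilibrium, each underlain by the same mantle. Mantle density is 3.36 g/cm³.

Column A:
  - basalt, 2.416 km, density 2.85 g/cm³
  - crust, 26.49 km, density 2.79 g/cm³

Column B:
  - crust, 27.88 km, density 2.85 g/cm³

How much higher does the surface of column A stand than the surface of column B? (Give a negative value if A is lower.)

0.629 km

For any compensation level in the mantle, the mantle terms cancel and isostasy reduces to e = (Σt_A − Σt_B) − (Σ(ρt)_A − Σ(ρt)_B) / ρ_m.
Σt_A = 28.906 km; Σt_B = 27.88 km; Σ(ρt)_A = 80.7927; Σ(ρt)_B = 79.458 (in km·g/cm³).
e = (28.906 − 27.88) − (80.7927 − 79.458) / 3.36 = 0.629 km.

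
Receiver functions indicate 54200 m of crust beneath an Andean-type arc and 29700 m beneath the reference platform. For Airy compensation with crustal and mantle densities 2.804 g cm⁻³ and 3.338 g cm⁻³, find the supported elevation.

Excess crust Δ = 54200 m − 29700 m = 24500 m, split between elevation h and root r with h + r = Δ.
Airy balance ρ_c h = (ρ_m − ρ_c) r gives r = h ρ_c/(ρ_m − ρ_c), so h (1 + ρ_c/(ρ_m − ρ_c)) = Δ, i.e. h = Δ (ρ_m − ρ_c)/ρ_m.
h = 24500 m × 0.534/3.338 = 3920 m.

3920 m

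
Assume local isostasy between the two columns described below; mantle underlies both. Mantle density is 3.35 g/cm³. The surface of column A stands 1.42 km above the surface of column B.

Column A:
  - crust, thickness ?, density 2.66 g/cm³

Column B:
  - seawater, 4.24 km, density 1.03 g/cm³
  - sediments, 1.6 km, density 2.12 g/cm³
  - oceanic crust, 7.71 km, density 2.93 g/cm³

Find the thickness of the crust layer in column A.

28.7 km

Take the compensation level at the base of the deeper column (depth z_c below the surface of column A) and equate Σ ρ_i t_i down to z_c; mantle fills any gap and the z_c terms cancel.
Column A: x×2.66 + (z_c − 0 − x)×3.35
Column B: 1.42×0 + 4.24×1.03 + 1.6×2.12 + 7.71×2.93 + (z_c − 1.42 − 13.55)×3.35
The z_c×3.35 term appears on both sides and cancels. Collect the known terms of each column as K = Σ(ρt)_known − 3.35 × (depth of known layers): K_A = 0 − 3.35×0 = 0; K_B = 30.3495 − 3.35×(1.42 + 13.55) = −19.8.
Balance: K_A − x×(3.35 − 2.66) = K_B, so x = (K_A − K_B)/(3.35 − 2.66) = 19.8/0.69 = 28.7 km.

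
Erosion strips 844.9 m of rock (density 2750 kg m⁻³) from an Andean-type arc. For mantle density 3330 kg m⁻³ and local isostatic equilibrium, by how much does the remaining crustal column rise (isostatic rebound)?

698 m

Unloading: uplift u = e ρ_c/ρ_m = 844.9 m × 2750/3330 = 698 m.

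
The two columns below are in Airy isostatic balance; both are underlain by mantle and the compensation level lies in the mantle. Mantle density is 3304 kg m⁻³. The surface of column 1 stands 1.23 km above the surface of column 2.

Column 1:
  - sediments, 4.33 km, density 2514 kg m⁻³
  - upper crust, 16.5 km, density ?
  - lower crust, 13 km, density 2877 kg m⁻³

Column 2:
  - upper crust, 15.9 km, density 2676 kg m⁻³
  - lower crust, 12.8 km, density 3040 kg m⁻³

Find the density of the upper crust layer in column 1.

2790 kg m⁻³

Take the compensation level at the base of the deeper column (depth z_c below the surface of column 1) and equate Σ ρ_i t_i down to z_c; mantle fills any gap and the z_c terms cancel.
Column 1: 4.33×2514 + 16.5×ρ + 13×2877 + (z_c − 33.83)×3304
Column 2: 1.23×0 + 15.9×2676 + 12.8×3040 + (z_c − 1.23 − 28.7)×3304
The z_c×3304 term appears on both sides and cancels. Collect the known terms of each column as K = Σ(ρt)_known − 3304 × (depth of known layers): K_1 = 48286.62 − 3304×33.83 = −63487.7; K_2 = 81460.4 − 3304×(1.23 + 28.7) = −17428.32.
Balance: K_1 + 16.5×ρ = K_2, so ρ = (K_2 − K_1)/16.5 = 46059.4/16.5 = 2790 kg m⁻³.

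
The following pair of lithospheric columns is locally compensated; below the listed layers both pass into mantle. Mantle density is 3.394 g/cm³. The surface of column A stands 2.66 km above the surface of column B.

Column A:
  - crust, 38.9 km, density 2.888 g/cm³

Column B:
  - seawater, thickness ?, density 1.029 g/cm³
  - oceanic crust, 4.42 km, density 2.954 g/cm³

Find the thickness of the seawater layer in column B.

Take the compensation level at the base of the deeper column (depth z_c below the surface of column A) and equate Σ ρ_i t_i down to z_c; mantle fills any gap and the z_c terms cancel.
Column A: 38.9×2.888 + (z_c − 38.9)×3.394
Column B: 2.66×0 + x×1.029 + 4.42×2.954 + (z_c − 2.66 − 4.42 − x)×3.394
The z_c×3.394 term appears on both sides and cancels. Collect the known terms of each column as K = Σ(ρt)_known − 3.394 × (depth of known layers): K_A = 112.3432 − 3.394×38.9 = −19.6834; K_B = 13.05668 − 3.394×(2.66 + 4.42) = −10.97284.
Balance: K_A = K_B − x×(3.394 − 1.029), so x = (K_B − K_A)/(3.394 − 1.029) = 8.71056/2.365 = 3.68 km.

3.68 km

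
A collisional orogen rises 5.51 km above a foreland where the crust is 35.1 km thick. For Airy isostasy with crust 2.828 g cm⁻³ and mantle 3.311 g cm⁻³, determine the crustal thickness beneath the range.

Root depth r = h ρ_c / (ρ_m − ρ_c) = 5.51 km × 2.828 / 0.483 = 32.26 km.
Total thickness = T + h + r = 35.1 km + 5.51 km + 32.26 km = 72.9 km.

72.9 km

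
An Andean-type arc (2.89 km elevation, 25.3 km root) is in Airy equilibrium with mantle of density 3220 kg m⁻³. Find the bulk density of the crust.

ρ_c h = (ρ_m − ρ_c) r → ρ_c (h + r) = ρ_m r → ρ_c = ρ_m r / (h + r).
ρ_c = 3220 × 25.3 km / (2.89 km + 25.3 km) = 2890 kg m⁻³.

2890 kg m⁻³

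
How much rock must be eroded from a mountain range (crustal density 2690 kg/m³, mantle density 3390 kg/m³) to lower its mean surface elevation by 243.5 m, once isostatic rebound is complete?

1180 m

Net drop Δ = e − u = e − e ρ_c/ρ_m = e (ρ_m − ρ_c)/ρ_m.
e = Δ ρ_m/(ρ_m − ρ_c) = 243.5 m × 3390/700 = 1180 m.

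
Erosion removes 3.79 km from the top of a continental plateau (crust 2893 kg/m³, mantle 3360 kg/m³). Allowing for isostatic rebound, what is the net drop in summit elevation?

Rebound u = e ρ_c/ρ_m = 3.79 km × 2893/3360 = 3.263 km.
Net surface drop = e − u = 3.79 km − 3.263 km = e (ρ_m − ρ_c)/ρ_m = 0.527 km.

0.527 km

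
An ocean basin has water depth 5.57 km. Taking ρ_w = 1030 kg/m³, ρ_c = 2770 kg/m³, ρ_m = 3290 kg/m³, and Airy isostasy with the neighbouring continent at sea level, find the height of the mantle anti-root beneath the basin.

Isostatic balance requires: replacing crust with seawater at the top is compensated by replacing crust with mantle at the base: d (ρ_c − ρ_w) = a (ρ_m − ρ_c).
a = d (ρ_c − ρ_w)/(ρ_m − ρ_c) = 5.57 km × 1740/520 = 18.6 km.

18.6 km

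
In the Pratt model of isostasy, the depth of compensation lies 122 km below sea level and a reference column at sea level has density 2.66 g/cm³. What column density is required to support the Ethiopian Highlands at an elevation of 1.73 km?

2.62 g/cm³

Pratt balance: ρ_ref D = ρ (D + h).
ρ = ρ_ref D/(D + h) = 2.66 × 122 km/(122 km + 1.73 km) = 2.62 g/cm³.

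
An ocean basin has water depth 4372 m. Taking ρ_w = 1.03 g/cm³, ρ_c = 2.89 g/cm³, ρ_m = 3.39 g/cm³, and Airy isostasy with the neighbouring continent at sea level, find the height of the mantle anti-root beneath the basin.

Balancing pressure at the compensation depth: replacing crust with seawater at the top is compensated by replacing crust with mantle at the base: d (ρ_c − ρ_w) = a (ρ_m − ρ_c).
a = d (ρ_c − ρ_w)/(ρ_m − ρ_c) = 4372 m × 1.86/0.5 = 16300 m.

16300 m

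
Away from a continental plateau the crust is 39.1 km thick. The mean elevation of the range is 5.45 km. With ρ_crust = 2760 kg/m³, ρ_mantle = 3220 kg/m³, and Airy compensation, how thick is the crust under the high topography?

77.2 km

Root depth r = h ρ_c / (ρ_m − ρ_c) = 5.45 km × 2760 / 460 = 32.7 km.
Total thickness = T + h + r = 39.1 km + 5.45 km + 32.7 km = 77.2 km.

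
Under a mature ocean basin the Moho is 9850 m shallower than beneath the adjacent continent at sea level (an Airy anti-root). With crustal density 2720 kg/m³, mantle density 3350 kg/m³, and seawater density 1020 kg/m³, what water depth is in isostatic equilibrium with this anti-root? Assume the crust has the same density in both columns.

3650 m

Replacing a thickness d of crust by seawater at the top must be balanced by replacing crust with mantle at the base: d (ρ_c − ρ_w) = a (ρ_m − ρ_c).
d = a (ρ_m − ρ_c)/(ρ_c − ρ_w) = 9850 m × 630/1700 = 3650 m.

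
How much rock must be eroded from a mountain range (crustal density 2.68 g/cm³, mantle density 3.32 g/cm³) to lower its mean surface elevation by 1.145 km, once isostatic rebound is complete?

5.94 km

Net drop Δ = e − u = e − e ρ_c/ρ_m = e (ρ_m − ρ_c)/ρ_m.
e = Δ ρ_m/(ρ_m − ρ_c) = 1.145 km × 3.32/0.64 = 5.94 km.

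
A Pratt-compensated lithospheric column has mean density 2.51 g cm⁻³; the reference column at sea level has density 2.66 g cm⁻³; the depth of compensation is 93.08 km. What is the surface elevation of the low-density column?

ρ_ref D = ρ (D + h) → h = D (ρ_ref − ρ)/ρ.
h = 93.08 km × (2.66 − 2.51)/2.51 = 5.56 km.

5.56 km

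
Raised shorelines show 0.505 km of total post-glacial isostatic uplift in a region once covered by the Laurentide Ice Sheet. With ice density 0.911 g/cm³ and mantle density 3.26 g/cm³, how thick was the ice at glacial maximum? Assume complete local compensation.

1.81 km

u = t ρ_ice/ρ_m → t = u ρ_m/ρ_ice = 0.505 km × 3.26/0.911 = 1.81 km.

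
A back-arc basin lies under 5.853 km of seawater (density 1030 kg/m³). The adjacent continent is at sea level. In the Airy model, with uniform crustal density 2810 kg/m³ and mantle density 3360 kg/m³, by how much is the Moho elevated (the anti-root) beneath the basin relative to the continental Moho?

18.9 km

In Airy isostatic equilibrium: replacing crust with seawater at the top is compensated by replacing crust with mantle at the base: d (ρ_c − ρ_w) = a (ρ_m − ρ_c).
a = d (ρ_c − ρ_w)/(ρ_m − ρ_c) = 5.853 km × 1780/550 = 18.9 km.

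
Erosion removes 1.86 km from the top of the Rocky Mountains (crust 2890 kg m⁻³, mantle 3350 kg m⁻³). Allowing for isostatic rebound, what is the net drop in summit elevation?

Rebound u = e ρ_c/ρ_m = 1.86 km × 2890/3350 = 1.605 km.
Net surface drop = e − u = 1.86 km − 1.605 km = e (ρ_m − ρ_c)/ρ_m = 0.255 km.

0.255 km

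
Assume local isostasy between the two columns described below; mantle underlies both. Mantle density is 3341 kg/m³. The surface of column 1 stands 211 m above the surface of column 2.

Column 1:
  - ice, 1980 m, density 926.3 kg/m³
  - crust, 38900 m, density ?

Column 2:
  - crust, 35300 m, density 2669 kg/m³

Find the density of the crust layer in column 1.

Take the compensation level at the base of the deeper column (depth z_c below the surface of column 1) and equate Σ ρ_i t_i down to z_c; mantle fills any gap and the z_c terms cancel.
Column 1: 1980×926.3 + 38900×ρ + (z_c − 40880)×3341
Column 2: 211×0 + 35300×2669 + (z_c − 211 − 35300)×3341
The z_c×3341 term appears on both sides and cancels. Collect the known terms of each column as K = Σ(ρt)_known − 3341 × (depth of known layers): K_1 = 1834074 − 3341×40880 = −134746006; K_2 = 94215700 − 3341×(211 + 35300) = −24426551.
Balance: K_1 + 38900×ρ = K_2, so ρ = (K_2 − K_1)/38900 = 110319000/38900 = 2840 kg/m³.

2840 kg/m³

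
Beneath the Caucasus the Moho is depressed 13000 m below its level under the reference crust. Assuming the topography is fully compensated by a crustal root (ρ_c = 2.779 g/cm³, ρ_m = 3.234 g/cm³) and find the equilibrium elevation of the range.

2130 m

Isostatic balance requires: ρ_c h = (ρ_m − ρ_c) r.
h = r (ρ_m − ρ_c) / ρ_c = 13000 m × (3.234 − 2.779) / 2.779 = 2130 m.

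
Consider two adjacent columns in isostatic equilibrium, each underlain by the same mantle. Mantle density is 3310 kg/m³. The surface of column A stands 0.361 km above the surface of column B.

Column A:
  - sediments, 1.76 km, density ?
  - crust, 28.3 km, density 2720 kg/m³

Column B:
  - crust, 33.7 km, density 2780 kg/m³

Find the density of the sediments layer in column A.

Take the compensation level at the base of the deeper column (depth z_c below the surface of column A) and equate Σ ρ_i t_i down to z_c; mantle fills any gap and the z_c terms cancel.
Column A: 1.76×ρ + 28.3×2720 + (z_c − 30.06)×3310
Column B: 0.361×0 + 33.7×2780 + (z_c − 0.361 − 33.7)×3310
The z_c×3310 term appears on both sides and cancels. Collect the known terms of each column as K = Σ(ρt)_known − 3310 × (depth of known layers): K_A = 76976 − 3310×30.06 = −22522.6; K_B = 93686 − 3310×(0.361 + 33.7) = −19055.91.
Balance: K_A + 1.76×ρ = K_B, so ρ = (K_B − K_A)/1.76 = 3466.69/1.76 = 1970 kg/m³.

1970 kg/m³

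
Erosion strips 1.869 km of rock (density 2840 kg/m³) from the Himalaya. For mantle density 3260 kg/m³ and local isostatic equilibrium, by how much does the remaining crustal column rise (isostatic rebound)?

1.63 km

Unloading: uplift u = e ρ_c/ρ_m = 1.869 km × 2840/3260 = 1.63 km.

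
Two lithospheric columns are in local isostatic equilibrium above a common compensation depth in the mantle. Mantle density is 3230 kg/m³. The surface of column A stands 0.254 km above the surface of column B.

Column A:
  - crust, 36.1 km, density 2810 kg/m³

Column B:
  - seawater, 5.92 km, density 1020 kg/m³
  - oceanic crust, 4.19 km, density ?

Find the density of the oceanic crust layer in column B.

Take the compensation level at the base of the deeper column (depth z_c below the surface of column A) and equate Σ ρ_i t_i down to z_c; mantle fills any gap and the z_c terms cancel.
Column A: 36.1×2810 + (z_c − 36.1)×3230
Column B: 0.254×0 + 5.92×1020 + 4.19×ρ + (z_c − 0.254 − 10.11)×3230
The z_c×3230 term appears on both sides and cancels. Collect the known terms of each column as K = Σ(ρt)_known − 3230 × (depth of known layers): K_A = 101441 − 3230×36.1 = −15162; K_B = 6038.4 − 3230×(0.254 + 10.11) = −27437.32.
Balance: K_A = K_B + 4.19×ρ, so ρ = (K_A − K_B)/4.19 = 12275.3/4.19 = 2930 kg/m³.

2930 kg/m³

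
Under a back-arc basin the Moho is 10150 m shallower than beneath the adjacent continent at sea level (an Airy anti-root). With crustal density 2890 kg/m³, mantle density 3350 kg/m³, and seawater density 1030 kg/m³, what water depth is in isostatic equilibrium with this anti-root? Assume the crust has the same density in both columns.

2510 m

Replacing a thickness d of crust by seawater at the top must be balanced by replacing crust with mantle at the base: d (ρ_c − ρ_w) = a (ρ_m − ρ_c).
d = a (ρ_m − ρ_c)/(ρ_c − ρ_w) = 10150 m × 460/1860 = 2510 m.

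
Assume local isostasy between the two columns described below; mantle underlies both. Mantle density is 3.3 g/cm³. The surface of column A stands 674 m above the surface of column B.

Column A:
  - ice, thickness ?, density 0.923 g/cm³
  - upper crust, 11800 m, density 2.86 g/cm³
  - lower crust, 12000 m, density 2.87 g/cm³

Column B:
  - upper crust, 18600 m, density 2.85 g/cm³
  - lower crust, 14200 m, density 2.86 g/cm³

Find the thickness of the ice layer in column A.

Take the compensation level at the base of the deeper column (depth z_c below the surface of column A) and equate Σ ρ_i t_i down to z_c; mantle fills any gap and the z_c terms cancel.
Column A: x×0.923 + 11800×2.86 + 12000×2.87 + (z_c − 23800 − x)×3.3
Column B: 674×0 + 18600×2.85 + 14200×2.86 + (z_c − 674 − 32800)×3.3
The z_c×3.3 term appears on both sides and cancels. Collect the known terms of each column as K = Σ(ρt)_known − 3.3 × (depth of known layers): K_A = 68188 − 3.3×23800 = −10352; K_B = 93622 − 3.3×(674 + 32800) = −16842.2.
Balance: K_A − x×(3.3 − 0.923) = K_B, so x = (K_A − K_B)/(3.3 − 0.923) = 6490.2/2.377 = 2730 m.

2730 m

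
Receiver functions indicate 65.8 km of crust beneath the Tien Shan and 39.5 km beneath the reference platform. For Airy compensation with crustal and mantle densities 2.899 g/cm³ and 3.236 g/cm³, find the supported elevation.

2.74 km

Excess crust Δ = 65.8 km − 39.5 km = 26.3 km, split between elevation h and root r with h + r = Δ.
Airy balance ρ_c h = (ρ_m − ρ_c) r gives r = h ρ_c/(ρ_m − ρ_c), so h (1 + ρ_c/(ρ_m − ρ_c)) = Δ, i.e. h = Δ (ρ_m − ρ_c)/ρ_m.
h = 26.3 km × 0.337/3.236 = 2.74 km.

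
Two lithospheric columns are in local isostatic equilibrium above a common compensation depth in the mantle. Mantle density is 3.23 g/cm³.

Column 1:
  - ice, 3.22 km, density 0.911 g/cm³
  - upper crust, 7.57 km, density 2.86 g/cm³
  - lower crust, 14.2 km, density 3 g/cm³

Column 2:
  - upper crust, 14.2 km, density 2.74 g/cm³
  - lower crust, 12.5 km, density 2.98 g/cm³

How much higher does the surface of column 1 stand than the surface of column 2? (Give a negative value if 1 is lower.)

1.07 km

For any compensation level in the mantle, the mantle terms cancel and isostasy reduces to e = (Σt_1 − Σt_2) − (Σ(ρt)_1 − Σ(ρt)_2) / ρ_m.
Σt_1 = 24.99 km; Σt_2 = 26.7 km; Σ(ρt)_1 = 67.18362; Σ(ρt)_2 = 76.158 (in km·g/cm³).
e = (24.99 − 26.7) − (67.18362 − 76.158) / 3.23 = 1.07 km.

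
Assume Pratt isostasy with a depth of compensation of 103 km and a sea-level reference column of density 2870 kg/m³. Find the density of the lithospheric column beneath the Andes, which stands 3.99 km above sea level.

2760 kg/m³

Pratt balance: ρ_ref D = ρ (D + h).
ρ = ρ_ref D/(D + h) = 2870 × 103 km/(103 km + 3.99 km) = 2760 kg/m³.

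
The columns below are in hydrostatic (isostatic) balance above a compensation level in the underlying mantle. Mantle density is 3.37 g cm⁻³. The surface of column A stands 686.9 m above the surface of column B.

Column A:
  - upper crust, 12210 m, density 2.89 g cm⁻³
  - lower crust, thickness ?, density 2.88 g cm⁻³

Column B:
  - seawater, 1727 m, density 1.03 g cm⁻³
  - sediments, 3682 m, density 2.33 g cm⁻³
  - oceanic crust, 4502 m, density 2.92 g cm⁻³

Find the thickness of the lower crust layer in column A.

13000 m

Take the compensation level at the base of the deeper column (depth z_c below the surface of column A) and equate Σ ρ_i t_i down to z_c; mantle fills any gap and the z_c terms cancel.
Column A: 12210×2.89 + x×2.88 + (z_c − 12210 − x)×3.37
Column B: 686.9×0 + 1727×1.03 + 3682×2.33 + 4502×2.92 + (z_c − 686.9 − 9911)×3.37
The z_c×3.37 term appears on both sides and cancels. Collect the known terms of each column as K = Σ(ρt)_known − 3.37 × (depth of known layers): K_A = 35286.9 − 3.37×12210 = −5860.8; K_B = 23503.71 − 3.37×(686.9 + 9911) = −12211.213.
Balance: K_A − x×(3.37 − 2.88) = K_B, so x = (K_A − K_B)/(3.37 − 2.88) = 6350.41/0.49 = 13000 m.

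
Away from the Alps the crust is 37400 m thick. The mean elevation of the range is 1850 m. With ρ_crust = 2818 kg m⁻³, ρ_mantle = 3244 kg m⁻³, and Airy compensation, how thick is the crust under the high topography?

51500 m

Root depth r = h ρ_c / (ρ_m − ρ_c) = 1850 m × 2818 / 426 = 12240 m.
Total thickness = T + h + r = 37400 m + 1850 m + 12240 m = 51500 m.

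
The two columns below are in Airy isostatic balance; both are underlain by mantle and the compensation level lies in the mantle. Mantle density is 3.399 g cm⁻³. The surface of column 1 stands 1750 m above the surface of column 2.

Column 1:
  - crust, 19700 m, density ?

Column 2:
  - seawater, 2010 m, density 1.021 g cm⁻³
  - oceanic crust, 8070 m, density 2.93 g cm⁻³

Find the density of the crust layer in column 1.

2.66 g cm⁻³

Take the compensation level at the base of the deeper column (depth z_c below the surface of column 1) and equate Σ ρ_i t_i down to z_c; mantle fills any gap and the z_c terms cancel.
Column 1: 19700×ρ + (z_c − 19700)×3.399
Column 2: 1750×0 + 2010×1.021 + 8070×2.93 + (z_c − 1750 − 10080)×3.399
The z_c×3.399 term appears on both sides and cancels. Collect the known terms of each column as K = Σ(ρt)_known − 3.399 × (depth of known layers): K_1 = 0 − 3.399×19700 = −66960.3; K_2 = 25697.31 − 3.399×(1750 + 10080) = −14512.86.
Balance: K_1 + 19700×ρ = K_2, so ρ = (K_2 − K_1)/19700 = 52447.4/19700 = 2.66 g cm⁻³.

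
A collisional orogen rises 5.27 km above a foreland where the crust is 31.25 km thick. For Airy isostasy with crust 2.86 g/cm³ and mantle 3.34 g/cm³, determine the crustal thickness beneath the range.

67.9 km

Root depth r = h ρ_c / (ρ_m − ρ_c) = 5.27 km × 2.86 / 0.48 = 31.4 km.
Total thickness = T + h + r = 31.25 km + 5.27 km + 31.4 km = 67.9 km.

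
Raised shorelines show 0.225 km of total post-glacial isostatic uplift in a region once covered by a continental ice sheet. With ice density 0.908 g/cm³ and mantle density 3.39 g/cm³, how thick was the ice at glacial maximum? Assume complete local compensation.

0.84 km

u = t ρ_ice/ρ_m → t = u ρ_m/ρ_ice = 0.225 km × 3.39/0.908 = 0.84 km.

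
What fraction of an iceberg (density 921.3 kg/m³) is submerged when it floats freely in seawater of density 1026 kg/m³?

Submerged fraction = ρ_obj/ρ_fluid = 921.3/1026 = 89.8%.

89.8%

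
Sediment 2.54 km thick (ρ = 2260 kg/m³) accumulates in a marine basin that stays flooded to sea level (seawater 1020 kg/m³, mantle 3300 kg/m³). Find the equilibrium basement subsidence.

Submarine loading: the sediment displaces seawater, and the subsidence is in turn flooded, so s (ρ_m − ρ_w) = t (ρ_sed − ρ_w).
s = 2.54 km × (2260 − 1020) / (3300 − 1020) = 1.38 km.

1.38 km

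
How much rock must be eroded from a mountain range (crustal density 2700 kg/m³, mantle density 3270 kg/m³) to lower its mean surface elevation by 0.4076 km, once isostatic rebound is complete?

2.34 km

Net drop Δ = e − u = e − e ρ_c/ρ_m = e (ρ_m − ρ_c)/ρ_m.
e = Δ ρ_m/(ρ_m − ρ_c) = 0.4076 km × 3270/570 = 2.34 km.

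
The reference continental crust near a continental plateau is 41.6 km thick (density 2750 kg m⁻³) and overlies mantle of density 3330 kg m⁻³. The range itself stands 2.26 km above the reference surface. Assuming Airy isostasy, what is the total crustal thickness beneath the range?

Root depth r = h ρ_c / (ρ_m − ρ_c) = 2.26 km × 2750 / 580 = 10.72 km.
Total thickness = T + h + r = 41.6 km + 2.26 km + 10.72 km = 54.6 km.

54.6 km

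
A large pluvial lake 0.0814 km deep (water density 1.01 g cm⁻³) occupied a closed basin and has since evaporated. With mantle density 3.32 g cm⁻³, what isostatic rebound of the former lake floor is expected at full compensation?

0.0248 km

u = d ρ_w/ρ_m = 0.0814 km × 1.01/3.32 = 0.0248 km.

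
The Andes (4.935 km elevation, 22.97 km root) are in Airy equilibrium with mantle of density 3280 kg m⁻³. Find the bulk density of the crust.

ρ_c h = (ρ_m − ρ_c) r → ρ_c (h + r) = ρ_m r → ρ_c = ρ_m r / (h + r).
ρ_c = 3280 × 22.97 km / (4.935 km + 22.97 km) = 2700 kg m⁻³.

2700 kg m⁻³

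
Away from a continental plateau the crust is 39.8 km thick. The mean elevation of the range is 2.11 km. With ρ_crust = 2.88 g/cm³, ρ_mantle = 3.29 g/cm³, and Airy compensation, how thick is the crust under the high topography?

Root depth r = h ρ_c / (ρ_m − ρ_c) = 2.11 km × 2.88 / 0.41 = 14.82 km.
Total thickness = T + h + r = 39.8 km + 2.11 km + 14.82 km = 56.7 km.

56.7 km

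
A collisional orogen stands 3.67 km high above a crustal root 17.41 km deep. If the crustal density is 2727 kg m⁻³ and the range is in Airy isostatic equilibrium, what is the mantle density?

Airy balance: ρ_c h = (ρ_m − ρ_c) r → ρ_m = ρ_c (1 + h/r).
ρ_m = 2727 × (1 + 3.67 km/17.41 km) = 3300 kg m⁻³.

3300 kg m⁻³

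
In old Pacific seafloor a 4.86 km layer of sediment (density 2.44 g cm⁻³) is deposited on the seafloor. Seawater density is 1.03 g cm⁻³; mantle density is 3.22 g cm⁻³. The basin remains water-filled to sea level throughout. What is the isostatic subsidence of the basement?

3.13 km

Submarine loading: the sediment displaces seawater, and the subsidence is in turn flooded, so s (ρ_m − ρ_w) = t (ρ_sed − ρ_w).
s = 4.86 km × (2.44 − 1.03) / (3.22 − 1.03) = 3.13 km.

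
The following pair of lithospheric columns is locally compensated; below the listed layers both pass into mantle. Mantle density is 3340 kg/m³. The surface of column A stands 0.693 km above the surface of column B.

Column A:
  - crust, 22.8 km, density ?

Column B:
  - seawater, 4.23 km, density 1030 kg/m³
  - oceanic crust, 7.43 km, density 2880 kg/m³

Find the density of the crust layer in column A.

Take the compensation level at the base of the deeper column (depth z_c below the surface of column A) and equate Σ ρ_i t_i down to z_c; mantle fills any gap and the z_c terms cancel.
Column A: 22.8×ρ + (z_c − 22.8)×3340
Column B: 0.693×0 + 4.23×1030 + 7.43×2880 + (z_c − 0.693 − 11.66)×3340
The z_c×3340 term appears on both sides and cancels. Collect the known terms of each column as K = Σ(ρt)_known − 3340 × (depth of known layers): K_A = 0 − 3340×22.8 = −76152; K_B = 25755.3 − 3340×(0.693 + 11.66) = −15503.72.
Balance: K_A + 22.8×ρ = K_B, so ρ = (K_B − K_A)/22.8 = 60648.3/22.8 = 2660 kg/m³.

2660 kg/m³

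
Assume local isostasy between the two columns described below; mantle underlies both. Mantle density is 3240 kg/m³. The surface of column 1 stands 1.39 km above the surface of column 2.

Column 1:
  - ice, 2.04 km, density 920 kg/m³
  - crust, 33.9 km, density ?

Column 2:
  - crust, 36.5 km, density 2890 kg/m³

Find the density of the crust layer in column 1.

Take the compensation level at the base of the deeper column (depth z_c below the surface of column 1) and equate Σ ρ_i t_i down to z_c; mantle fills any gap and the z_c terms cancel.
Column 1: 2.04×920 + 33.9×ρ + (z_c − 35.94)×3240
Column 2: 1.39×0 + 36.5×2890 + (z_c − 1.39 − 36.5)×3240
The z_c×3240 term appears on both sides and cancels. Collect the known terms of each column as K = Σ(ρt)_known − 3240 × (depth of known layers): K_1 = 1876.8 − 3240×35.94 = −114568.8; K_2 = 105485 − 3240×(1.39 + 36.5) = −17278.6.
Balance: K_1 + 33.9×ρ = K_2, so ρ = (K_2 − K_1)/33.9 = 97290.2/33.9 = 2870 kg/m³.

2870 kg/m³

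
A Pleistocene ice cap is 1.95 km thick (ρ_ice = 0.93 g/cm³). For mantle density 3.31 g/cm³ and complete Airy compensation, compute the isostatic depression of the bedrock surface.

0.548 km

Equating mass per unit area of the two columns: the ice load ρ_ice t is balanced by mantle displaced below, ρ_m s.
s = t ρ_ice / ρ_m = 1.95 km × 0.93/3.31 = 0.548 km.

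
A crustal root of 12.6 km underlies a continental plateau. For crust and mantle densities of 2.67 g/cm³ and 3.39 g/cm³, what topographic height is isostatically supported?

For local isostatic compensation: ρ_c h = (ρ_m − ρ_c) r.
h = r (ρ_m − ρ_c) / ρ_c = 12.6 km × (3.39 − 2.67) / 2.67 = 3.4 km.

3.4 km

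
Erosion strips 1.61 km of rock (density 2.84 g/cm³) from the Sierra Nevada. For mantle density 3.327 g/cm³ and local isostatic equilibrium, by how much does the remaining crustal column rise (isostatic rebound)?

Unloading: uplift u = e ρ_c/ρ_m = 1.61 km × 2.84/3.327 = 1.37 km.

1.37 km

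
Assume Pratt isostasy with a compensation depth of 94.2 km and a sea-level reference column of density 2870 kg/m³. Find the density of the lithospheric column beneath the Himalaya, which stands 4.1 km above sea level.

Pratt balance: ρ_ref D = ρ (D + h).
ρ = ρ_ref D/(D + h) = 2870 × 94.2 km/(94.2 km + 4.1 km) = 2750 kg/m³.

2750 kg/m³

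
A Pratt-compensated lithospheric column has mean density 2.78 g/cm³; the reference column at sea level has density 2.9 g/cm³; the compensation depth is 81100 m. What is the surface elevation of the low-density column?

3500 m

ρ_ref D = ρ (D + h) → h = D (ρ_ref − ρ)/ρ.
h = 81100 m × (2.9 − 2.78)/2.78 = 3500 m.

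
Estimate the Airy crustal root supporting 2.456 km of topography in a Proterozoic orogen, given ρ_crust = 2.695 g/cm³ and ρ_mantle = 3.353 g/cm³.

Equating mass per unit area of the two columns: the weight of the topography is balanced by the buoyancy of the root, ρ_c h = (ρ_m − ρ_c) r.
r = h · ρ_c / (ρ_m − ρ_c) = 2.456 km × 2.695 / (3.353 − 2.695) = 10.1 km.

10.1 km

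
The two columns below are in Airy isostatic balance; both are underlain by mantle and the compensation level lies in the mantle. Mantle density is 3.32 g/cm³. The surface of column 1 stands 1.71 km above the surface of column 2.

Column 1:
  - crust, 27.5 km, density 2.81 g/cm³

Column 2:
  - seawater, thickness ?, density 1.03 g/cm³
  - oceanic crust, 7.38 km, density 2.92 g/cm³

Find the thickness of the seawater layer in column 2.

2.36 km

Take the compensation level at the base of the deeper column (depth z_c below the surface of column 1) and equate Σ ρ_i t_i down to z_c; mantle fills any gap and the z_c terms cancel.
Column 1: 27.5×2.81 + (z_c − 27.5)×3.32
Column 2: 1.71×0 + x×1.03 + 7.38×2.92 + (z_c − 1.71 − 7.38 − x)×3.32
The z_c×3.32 term appears on both sides and cancels. Collect the known terms of each column as K = Σ(ρt)_known − 3.32 × (depth of known layers): K_1 = 77.275 − 3.32×27.5 = −14.025; K_2 = 21.5496 − 3.32×(1.71 + 7.38) = −8.6292.
Balance: K_1 = K_2 − x×(3.32 − 1.03), so x = (K_2 − K_1)/(3.32 − 1.03) = 5.3958/2.29 = 2.36 km.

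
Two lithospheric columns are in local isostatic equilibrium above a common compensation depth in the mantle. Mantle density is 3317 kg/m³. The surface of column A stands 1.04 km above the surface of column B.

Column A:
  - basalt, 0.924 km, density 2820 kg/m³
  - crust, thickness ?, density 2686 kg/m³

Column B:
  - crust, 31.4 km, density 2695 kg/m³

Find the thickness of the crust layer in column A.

Take the compensation level at the base of the deeper column (depth z_c below the surface of column A) and equate Σ ρ_i t_i down to z_c; mantle fills any gap and the z_c terms cancel.
Column A: 0.924×2820 + x×2686 + (z_c − 0.924 − x)×3317
Column B: 1.04×0 + 31.4×2695 + (z_c − 1.04 − 31.4)×3317
The z_c×3317 term appears on both sides and cancels. Collect the known terms of each column as K = Σ(ρt)_known − 3317 × (depth of known layers): K_A = 2605.68 − 3317×0.924 = −459.228; K_B = 84623 − 3317×(1.04 + 31.4) = −22980.48.
Balance: K_A − x×(3317 − 2686) = K_B, so x = (K_A − K_B)/(3317 − 2686) = 22521.3/631 = 35.7 km.

35.7 km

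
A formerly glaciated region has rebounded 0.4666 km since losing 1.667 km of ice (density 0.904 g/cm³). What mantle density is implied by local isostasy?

3.23 g/cm³

ρ_m = ρ_ice t / u = 0.904 × 1.667 km/0.4666 km = 3.23 g/cm³.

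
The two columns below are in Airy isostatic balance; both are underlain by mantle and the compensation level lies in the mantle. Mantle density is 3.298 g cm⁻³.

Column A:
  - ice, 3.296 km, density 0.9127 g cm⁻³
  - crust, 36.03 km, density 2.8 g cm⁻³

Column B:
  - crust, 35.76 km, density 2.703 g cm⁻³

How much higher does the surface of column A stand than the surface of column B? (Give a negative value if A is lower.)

For any compensation level in the mantle, the mantle terms cancel and isostasy reduces to e = (Σt_A − Σt_B) − (Σ(ρt)_A − Σ(ρt)_B) / ρ_m.
Σt_A = 39.326 km; Σt_B = 35.76 km; Σ(ρt)_A = 103.892259; Σ(ρt)_B = 96.65928 (in km·g cm⁻³).
e = (39.326 − 35.76) − (103.892259 − 96.65928) / 3.298 = 1.37 km.

1.37 km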